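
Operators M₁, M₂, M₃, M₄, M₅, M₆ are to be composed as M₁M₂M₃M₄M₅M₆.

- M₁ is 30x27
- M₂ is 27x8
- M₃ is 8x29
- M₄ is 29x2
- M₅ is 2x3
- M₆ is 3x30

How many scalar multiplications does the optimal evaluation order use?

Adjacent pairs: M₁M₂ = 30·27·8 = 6480; M₂M₃ = 27·8·29 = 6264; M₃M₄ = 8·29·2 = 464; M₄M₅ = 29·2·3 = 174; M₅M₆ = 2·3·30 = 180.
Length 3: M₁..M₃: k=1: 0+6264+30·27·29=29754; k=2: 6480+0+30·8·29=13440 → min 13440 | M₂..M₄: k=2: 0+464+27·8·2=896; k=3: 6264+0+27·29·2=7830 → min 896 | M₃..M₅: k=3: 0+174+8·29·3=870; k=4: 464+0+8·2·3=512 → min 512 | M₄..M₆: k=4: 0+180+29·2·30=1920; k=5: 174+0+29·3·30=2784 → min 1920.
Length 4: M₁..M₄: k=1: 0+896+30·27·2=2516; k=2: 6480+464+30·8·2=7424; k=3: 13440+0+30·29·2=15180 → min 2516 | M₂..M₅: k=2: 0+512+27·8·3=1160; k=3: 6264+174+27·29·3=8787; k=4: 896+0+27·2·3=1058 → min 1058 | M₃..M₆: k=3: 0+1920+8·29·30=8880; k=4: 464+180+8·2·30=1124; k=5: 512+0+8·3·30=1232 → min 1124.
Length 5: M₁..M₅: k=1: 0+1058+30·27·3=3488; k=2: 6480+512+30·8·3=7712; k=3: 13440+174+30·29·3=16224; k=4: 2516+0+30·2·3=2696 → min 2696 | M₂..M₆: k=2: 0+1124+27·8·30=7604; k=3: 6264+1920+27·29·30=31674; k=4: 896+180+27·2·30=2696; k=5: 1058+0+27·3·30=3488 → min 2696.
Length 6: M₁..M₆: k=1: 0+2696+30·27·30=26996; k=2: 6480+1124+30·8·30=14804; k=3: 13440+1920+30·29·30=41460; k=4: 2516+180+30·2·30=4496; k=5: 2696+0+30·3·30=5396 → min 4496.
Optimal order: ((M₁(M₂(M₃M₄)))(M₅M₆)) with cost 4496.

4496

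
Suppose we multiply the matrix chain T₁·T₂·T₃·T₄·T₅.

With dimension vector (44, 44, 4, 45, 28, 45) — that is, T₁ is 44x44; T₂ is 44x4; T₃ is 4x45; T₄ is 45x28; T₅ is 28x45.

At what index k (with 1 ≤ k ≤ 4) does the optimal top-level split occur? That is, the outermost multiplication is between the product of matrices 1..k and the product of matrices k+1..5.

Adjacent pairs: T₁T₂ = 44·44·4 = 7744; T₂T₃ = 44·4·45 = 7920; T₃T₄ = 4·45·28 = 5040; T₄T₅ = 45·28·45 = 56700.
Length 3: T₁..T₃: k=1: 0+7920+44·44·45=95040; k=2: 7744+0+44·4·45=15664 → min 15664 | T₂..T₄: k=2: 0+5040+44·4·28=9968; k=3: 7920+0+44·45·28=63360 → min 9968 | T₃..T₅: k=3: 0+56700+4·45·45=64800; k=4: 5040+0+4·28·45=10080 → min 10080.
Length 4: T₁..T₄: k=1: 0+9968+44·44·28=64176; k=2: 7744+5040+44·4·28=17712; k=3: 15664+0+44·45·28=71104 → min 17712 | T₂..T₅: k=2: 0+10080+44·4·45=18000; k=3: 7920+56700+44·45·45=153720; k=4: 9968+0+44·28·45=65408 → min 18000.
Top-level splits: k=1: (T₁..T₁)·(T₂..T₅) → 0+18000+44·44·45 = 105120; k=2: (T₁..T₂)·(T₃..T₅) → 7744+10080+44·4·45 = 25744; k=3: (T₁..T₃)·(T₄..T₅) → 15664+56700+44·45·45 = 161464; k=4: (T₁..T₄)·(T₅..T₅) → 17712+0+44·28·45 = 73152.
Best split is after T₂, i.e. k = 2.

2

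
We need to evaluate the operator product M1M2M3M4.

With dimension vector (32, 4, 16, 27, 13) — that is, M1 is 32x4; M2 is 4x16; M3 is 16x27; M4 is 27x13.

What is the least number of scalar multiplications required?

4796

Adjacent pairs: M1M2 = 32·4·16 = 2048; M2M3 = 4·16·27 = 1728; M3M4 = 16·27·13 = 5616.
Length 3: M1..M3: k=1: 0+1728+32·4·27=5184; k=2: 2048+0+32·16·27=15872 → min 5184 | M2..M4: k=2: 0+5616+4·16·13=6448; k=3: 1728+0+4·27·13=3132 → min 3132.
Length 4: M1..M4: k=1: 0+3132+32·4·13=4796; k=2: 2048+5616+32·16·13=14320; k=3: 5184+0+32·27·13=16416 → min 4796.
Optimal order: (M1((M2M3)M4)) with cost 4796.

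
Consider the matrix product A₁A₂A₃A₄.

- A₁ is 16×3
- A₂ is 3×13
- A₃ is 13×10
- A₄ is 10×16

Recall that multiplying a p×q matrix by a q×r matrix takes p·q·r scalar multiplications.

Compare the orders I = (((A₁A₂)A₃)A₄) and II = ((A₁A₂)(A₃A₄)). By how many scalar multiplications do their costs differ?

Order I = (((A₁A₂)A₃)A₄): (A₁A₂): 16×3 by 3×13 → 16×13, cost 16·3·13 = 624; ((A₁A₂)A₃): 16×13 by 13×10 → 16×10, cost 16·13·10 = 2080; cumulative 2704; (((A₁A₂)A₃)A₄): 16×10 by 10×16 → 16×16, cost 16·10·16 = 2560; cumulative 5264. Total 5264.
Order II = ((A₁A₂)(A₃A₄)): (A₁A₂): 16×3 by 3×13 → 16×13, cost 16·3·13 = 624; (A₃A₄): 13×10 by 10×16 → 13×16, cost 13·10·16 = 2080; ((A₁A₂)(A₃A₄)): 16×13 by 13×16 → 16×16, cost 16·13·16 = 3328; cumulative 6032. Total 6032.
Difference: |5264 − 6032| = 768.

768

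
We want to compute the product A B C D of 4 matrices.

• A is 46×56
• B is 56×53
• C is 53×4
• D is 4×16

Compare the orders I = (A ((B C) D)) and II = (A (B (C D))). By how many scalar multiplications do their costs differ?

35424

Order I = (A ((B C) D)): (B C): 56×53 by 53×4 → 56×4, cost 56·53·4 = 11872; ((B C) D): 56×4 by 4×16 → 56×16, cost 56·4·16 = 3584; cumulative 15456; (A ((B C) D)): 46×56 by 56×16 → 46×16, cost 46·56·16 = 41216; cumulative 56672. Total 56672.
Order II = (A (B (C D))): (C D): 53×4 by 4×16 → 53×16, cost 53·4·16 = 3392; (B (C D)): 56×53 by 53×16 → 56×16, cost 56·53·16 = 47488; cumulative 50880; (A (B (C D))): 46×56 by 56×16 → 46×16, cost 46·56·16 = 41216; cumulative 92096. Total 92096.
Difference: |56672 − 92096| = 35424.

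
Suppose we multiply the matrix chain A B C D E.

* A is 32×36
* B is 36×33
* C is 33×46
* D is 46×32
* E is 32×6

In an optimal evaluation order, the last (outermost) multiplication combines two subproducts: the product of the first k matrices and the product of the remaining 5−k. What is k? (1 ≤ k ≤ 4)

1

Adjacent pairs: AB = 32·36·33 = 38016; BC = 36·33·46 = 54648; CD = 33·46·32 = 48576; DE = 46·32·6 = 8832.
Length 3: A..C: k=1: 0+54648+32·36·46=107640; k=2: 38016+0+32·33·46=86592 → min 86592 | B..D: k=2: 0+48576+36·33·32=86592; k=3: 54648+0+36·46·32=107640 → min 86592 | C..E: k=3: 0+8832+33·46·6=17940; k=4: 48576+0+33·32·6=54912 → min 17940.
Length 4: A..D: k=1: 0+86592+32·36·32=123456; k=2: 38016+48576+32·33·32=120384; k=3: 86592+0+32·46·32=133696 → min 120384 | B..E: k=2: 0+17940+36·33·6=25068; k=3: 54648+8832+36·46·6=73416; k=4: 86592+0+36·32·6=93504 → min 25068.
Top-level splits: k=1: (A..A)·(B..E) → 0+25068+32·36·6 = 31980; k=2: (A..B)·(C..E) → 38016+17940+32·33·6 = 62292; k=3: (A..C)·(D..E) → 86592+8832+32·46·6 = 104256; k=4: (A..D)·(E..E) → 120384+0+32·32·6 = 126528.
Best split is after A, i.e. k = 1.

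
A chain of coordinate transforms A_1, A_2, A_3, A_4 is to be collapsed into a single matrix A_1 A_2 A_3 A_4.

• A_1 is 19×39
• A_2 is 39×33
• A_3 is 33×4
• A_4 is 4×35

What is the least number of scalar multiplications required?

Adjacent pairs: A_1A_2 = 19·39·33 = 24453; A_2A_3 = 39·33·4 = 5148; A_3A_4 = 33·4·35 = 4620.
Length 3: A_1..A_3: k=1: 0+5148+19·39·4=8112; k=2: 24453+0+19·33·4=26961 → min 8112 | A_2..A_4: k=2: 0+4620+39·33·35=49665; k=3: 5148+0+39·4·35=10608 → min 10608.
Length 4: A_1..A_4: k=1: 0+10608+19·39·35=36543; k=2: 24453+4620+19·33·35=51018; k=3: 8112+0+19·4·35=10772 → min 10772.
Optimal order: ((A_1 (A_2 A_3)) A_4) with cost 10772.

10772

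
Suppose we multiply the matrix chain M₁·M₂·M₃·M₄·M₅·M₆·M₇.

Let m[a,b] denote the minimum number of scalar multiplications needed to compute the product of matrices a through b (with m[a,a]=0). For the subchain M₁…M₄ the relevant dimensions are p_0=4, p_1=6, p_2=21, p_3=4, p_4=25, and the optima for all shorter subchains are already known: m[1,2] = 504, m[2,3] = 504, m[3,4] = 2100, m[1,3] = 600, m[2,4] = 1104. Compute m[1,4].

m[1,4] = min over k∈[1,3] of m[1,k]+m[k+1,4]+p_{0}·p_k·p_{4}.
k=1: 0 + 1104 + 4·6·25 = 1704; k=2: 504 + 2100 + 4·21·25 = 4704; k=3: 600 + 0 + 4·4·25 = 1000.
Minimum: 1000 at k=3.

1000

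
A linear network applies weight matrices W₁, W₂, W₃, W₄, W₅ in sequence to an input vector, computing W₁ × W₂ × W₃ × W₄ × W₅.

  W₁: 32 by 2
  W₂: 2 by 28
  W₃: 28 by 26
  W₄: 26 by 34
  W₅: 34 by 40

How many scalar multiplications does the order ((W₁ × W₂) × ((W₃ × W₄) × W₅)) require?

(W₁ × W₂): 32×2 by 2×28 → 32×28, cost 32·2·28 = 1792
(W₃ × W₄): 28×26 by 26×34 → 28×34, cost 28·26·34 = 24752
((W₃ × W₄) × W₅): 28×34 by 34×40 → 28×40, cost 28·34·40 = 38080; cumulative 62832
((W₁ × W₂) × ((W₃ × W₄) × W₅)): 32×28 by 28×40 → 32×40, cost 32·28·40 = 35840; cumulative 100464
Total: 100464 scalar multiplications.

100464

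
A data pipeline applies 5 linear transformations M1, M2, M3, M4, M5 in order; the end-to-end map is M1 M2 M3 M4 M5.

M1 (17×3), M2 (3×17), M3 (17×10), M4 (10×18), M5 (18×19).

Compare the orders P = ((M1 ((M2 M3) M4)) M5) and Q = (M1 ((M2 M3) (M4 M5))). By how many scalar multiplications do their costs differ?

Order P = ((M1 ((M2 M3) M4)) M5): (M2 M3): 3×17 by 17×10 → 3×10, cost 3·17·10 = 510; ((M2 M3) M4): 3×10 by 10×18 → 3×18, cost 3·10·18 = 540; cumulative 1050; (M1 ((M2 M3) M4)): 17×3 by 3×18 → 17×18, cost 17·3·18 = 918; cumulative 1968; ((M1 ((M2 M3) M4)) M5): 17×18 by 18×19 → 17×19, cost 17·18·19 = 5814; cumulative 7782. Total 7782.
Order Q = (M1 ((M2 M3) (M4 M5))): (M2 M3): 3×17 by 17×10 → 3×10, cost 3·17·10 = 510; (M4 M5): 10×18 by 18×19 → 10×19, cost 10·18·19 = 3420; ((M2 M3) (M4 M5)): 3×10 by 10×19 → 3×19, cost 3·10·19 = 570; cumulative 4500; (M1 ((M2 M3) (M4 M5))): 17×3 by 3×19 → 17×19, cost 17·3·19 = 969; cumulative 5469. Total 5469.
Difference: |7782 − 5469| = 2313.

2313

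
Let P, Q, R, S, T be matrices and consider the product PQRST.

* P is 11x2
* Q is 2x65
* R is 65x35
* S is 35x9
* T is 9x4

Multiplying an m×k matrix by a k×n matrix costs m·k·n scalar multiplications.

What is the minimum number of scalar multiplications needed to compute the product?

Adjacent pairs: PQ = 11·2·65 = 1430; QR = 2·65·35 = 4550; RS = 65·35·9 = 20475; ST = 35·9·4 = 1260.
Length 3: P..R: k=1: 0+4550+11·2·35=5320; k=2: 1430+0+11·65·35=26455 → min 5320 | Q..S: k=2: 0+20475+2·65·9=21645; k=3: 4550+0+2·35·9=5180 → min 5180 | R..T: k=3: 0+1260+65·35·4=10360; k=4: 20475+0+65·9·4=22815 → min 10360.
Length 4: P..S: k=1: 0+5180+11·2·9=5378; k=2: 1430+20475+11·65·9=28340; k=3: 5320+0+11·35·9=8785 → min 5378 | Q..T: k=2: 0+10360+2·65·4=10880; k=3: 4550+1260+2·35·4=6090; k=4: 5180+0+2·9·4=5252 → min 5252.
Length 5: P..T: k=1: 0+5252+11·2·4=5340; k=2: 1430+10360+11·65·4=14650; k=3: 5320+1260+11·35·4=8120; k=4: 5378+0+11·9·4=5774 → min 5340.
Optimal order: (P(((QR)S)T)) with cost 5340.

5340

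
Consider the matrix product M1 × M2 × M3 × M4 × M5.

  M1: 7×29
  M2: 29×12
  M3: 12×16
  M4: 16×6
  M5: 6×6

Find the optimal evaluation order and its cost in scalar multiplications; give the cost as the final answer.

4344

Adjacent pairs: M1M2 = 7·29·12 = 2436; M2M3 = 29·12·16 = 5568; M3M4 = 12·16·6 = 1152; M4M5 = 16·6·6 = 576.
Length 3: M1..M3: k=1: 0+5568+7·29·16=8816; k=2: 2436+0+7·12·16=3780 → min 3780 | M2..M4: k=2: 0+1152+29·12·6=3240; k=3: 5568+0+29·16·6=8352 → min 3240 | M3..M5: k=3: 0+576+12·16·6=1728; k=4: 1152+0+12·6·6=1584 → min 1584.
Length 4: M1..M4: k=1: 0+3240+7·29·6=4458; k=2: 2436+1152+7·12·6=4092; k=3: 3780+0+7·16·6=4452 → min 4092 | M2..M5: k=2: 0+1584+29·12·6=3672; k=3: 5568+576+29·16·6=8928; k=4: 3240+0+29·6·6=4284 → min 3672.
Length 5: M1..M5: k=1: 0+3672+7·29·6=4890; k=2: 2436+1584+7·12·6=4524; k=3: 3780+576+7·16·6=5028; k=4: 4092+0+7·6·6=4344 → min 4344.
Optimal parenthesization: (((M1 × M2) × (M3 × M4)) × M5) with cost 4344.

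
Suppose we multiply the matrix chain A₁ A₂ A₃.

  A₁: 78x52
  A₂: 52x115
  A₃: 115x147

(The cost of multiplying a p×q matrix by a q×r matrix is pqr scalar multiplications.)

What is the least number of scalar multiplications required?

Order (A₁ (A₂ A₃)): (A₂ A₃): 52×115 by 115×147 → 52×147, cost 52·115·147 = 879060; (A₁ (A₂ A₃)): 78×52 by 52×147 → 78×147, cost 78·52·147 = 596232; cumulative 1475292. Total 1475292.
Order ((A₁ A₂) A₃): (A₁ A₂): 78×52 by 52×115 → 78×115, cost 78·52·115 = 466440; ((A₁ A₂) A₃): 78×115 by 115×147 → 78×147, cost 78·115·147 = 1318590; cumulative 1785030. Total 1785030.
Minimum: 1475292.

1475292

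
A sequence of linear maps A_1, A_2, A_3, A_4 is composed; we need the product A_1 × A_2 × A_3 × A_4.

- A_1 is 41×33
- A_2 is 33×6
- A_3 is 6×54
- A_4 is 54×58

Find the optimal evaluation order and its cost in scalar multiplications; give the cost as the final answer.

Adjacent pairs: A_1A_2 = 41·33·6 = 8118; A_2A_3 = 33·6·54 = 10692; A_3A_4 = 6·54·58 = 18792.
Length 3: A_1..A_3: k=1: 0+10692+41·33·54=83754; k=2: 8118+0+41·6·54=21402 → min 21402 | A_2..A_4: k=2: 0+18792+33·6·58=30276; k=3: 10692+0+33·54·58=114048 → min 30276.
Length 4: A_1..A_4: k=1: 0+30276+41·33·58=108750; k=2: 8118+18792+41·6·58=41178; k=3: 21402+0+41·54·58=149814 → min 41178.
Optimal parenthesization: ((A_1 × A_2) × (A_3 × A_4)) with cost 41178.

41178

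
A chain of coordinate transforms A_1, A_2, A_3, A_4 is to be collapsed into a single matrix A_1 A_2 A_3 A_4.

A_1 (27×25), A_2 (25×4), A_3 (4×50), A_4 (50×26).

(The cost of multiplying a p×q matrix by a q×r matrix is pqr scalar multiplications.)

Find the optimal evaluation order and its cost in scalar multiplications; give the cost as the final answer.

10708

Adjacent pairs: A_1A_2 = 27·25·4 = 2700; A_2A_3 = 25·4·50 = 5000; A_3A_4 = 4·50·26 = 5200.
Length 3: A_1..A_3: k=1: 0+5000+27·25·50=38750; k=2: 2700+0+27·4·50=8100 → min 8100 | A_2..A_4: k=2: 0+5200+25·4·26=7800; k=3: 5000+0+25·50·26=37500 → min 7800.
Length 4: A_1..A_4: k=1: 0+7800+27·25·26=25350; k=2: 2700+5200+27·4·26=10708; k=3: 8100+0+27·50·26=43200 → min 10708.
Optimal parenthesization: ((A_1 A_2) (A_3 A_4)) with cost 10708.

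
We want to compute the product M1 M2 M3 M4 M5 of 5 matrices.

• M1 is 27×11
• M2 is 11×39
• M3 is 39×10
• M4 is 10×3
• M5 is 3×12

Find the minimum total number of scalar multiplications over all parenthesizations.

4320

Adjacent pairs: M1M2 = 27·11·39 = 11583; M2M3 = 11·39·10 = 4290; M3M4 = 39·10·3 = 1170; M4M5 = 10·3·12 = 360.
Length 3: M1..M3: k=1: 0+4290+27·11·10=7260; k=2: 11583+0+27·39·10=22113 → min 7260 | M2..M4: k=2: 0+1170+11·39·3=2457; k=3: 4290+0+11·10·3=4620 → min 2457 | M3..M5: k=3: 0+360+39·10·12=5040; k=4: 1170+0+39·3·12=2574 → min 2574.
Length 4: M1..M4: k=1: 0+2457+27·11·3=3348; k=2: 11583+1170+27·39·3=15912; k=3: 7260+0+27·10·3=8070 → min 3348 | M2..M5: k=2: 0+2574+11·39·12=7722; k=3: 4290+360+11·10·12=5970; k=4: 2457+0+11·3·12=2853 → min 2853.
Length 5: M1..M5: k=1: 0+2853+27·11·12=6417; k=2: 11583+2574+27·39·12=26793; k=3: 7260+360+27·10·12=10860; k=4: 3348+0+27·3·12=4320 → min 4320.
Optimal order: ((M1 (M2 (M3 M4))) M5) with cost 4320.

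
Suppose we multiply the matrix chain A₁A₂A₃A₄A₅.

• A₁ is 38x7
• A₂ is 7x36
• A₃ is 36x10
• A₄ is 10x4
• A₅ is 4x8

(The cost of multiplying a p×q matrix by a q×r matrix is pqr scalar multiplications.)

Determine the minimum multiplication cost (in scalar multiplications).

4728

Adjacent pairs: A₁A₂ = 38·7·36 = 9576; A₂A₃ = 7·36·10 = 2520; A₃A₄ = 36·10·4 = 1440; A₄A₅ = 10·4·8 = 320.
Length 3: A₁..A₃: k=1: 0+2520+38·7·10=5180; k=2: 9576+0+38·36·10=23256 → min 5180 | A₂..A₄: k=2: 0+1440+7·36·4=2448; k=3: 2520+0+7·10·4=2800 → min 2448 | A₃..A₅: k=3: 0+320+36·10·8=3200; k=4: 1440+0+36·4·8=2592 → min 2592.
Length 4: A₁..A₄: k=1: 0+2448+38·7·4=3512; k=2: 9576+1440+38·36·4=16488; k=3: 5180+0+38·10·4=6700 → min 3512 | A₂..A₅: k=2: 0+2592+7·36·8=4608; k=3: 2520+320+7·10·8=3400; k=4: 2448+0+7·4·8=2672 → min 2672.
Length 5: A₁..A₅: k=1: 0+2672+38·7·8=4800; k=2: 9576+2592+38·36·8=23112; k=3: 5180+320+38·10·8=8540; k=4: 3512+0+38·4·8=4728 → min 4728.
Optimal order: ((A₁(A₂(A₃A₄)))A₅) with cost 4728.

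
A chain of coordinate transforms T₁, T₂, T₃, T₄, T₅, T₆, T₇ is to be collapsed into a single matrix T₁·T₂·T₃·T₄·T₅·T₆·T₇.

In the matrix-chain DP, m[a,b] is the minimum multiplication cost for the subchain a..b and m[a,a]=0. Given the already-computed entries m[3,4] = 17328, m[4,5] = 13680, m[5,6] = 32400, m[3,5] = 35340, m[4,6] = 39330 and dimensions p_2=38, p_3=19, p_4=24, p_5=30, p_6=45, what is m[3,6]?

m[3,6] = min over k∈[3,5] of m[3,k]+m[k+1,6]+p_{2}·p_k·p_{6}.
k=3: 0 + 39330 + 38·19·45 = 71820; k=4: 17328 + 32400 + 38·24·45 = 90768; k=5: 35340 + 0 + 38·30·45 = 86640.
Minimum: 71820 at k=3.

71820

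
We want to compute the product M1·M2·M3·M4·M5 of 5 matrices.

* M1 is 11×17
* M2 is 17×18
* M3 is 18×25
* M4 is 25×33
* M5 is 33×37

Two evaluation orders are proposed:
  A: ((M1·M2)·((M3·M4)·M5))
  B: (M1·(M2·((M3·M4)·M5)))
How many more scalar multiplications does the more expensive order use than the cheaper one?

7549

Order A = ((M1·M2)·((M3·M4)·M5)): (M1·M2): 11×17 by 17×18 → 11×18, cost 11·17·18 = 3366; (M3·M4): 18×25 by 25×33 → 18×33, cost 18·25·33 = 14850; ((M3·M4)·M5): 18×33 by 33×37 → 18×37, cost 18·33·37 = 21978; cumulative 36828; ((M1·M2)·((M3·M4)·M5)): 11×18 by 18×37 → 11×37, cost 11·18·37 = 7326; cumulative 47520. Total 47520.
Order B = (M1·(M2·((M3·M4)·M5))): (M3·M4): 18×25 by 25×33 → 18×33, cost 18·25·33 = 14850; ((M3·M4)·M5): 18×33 by 33×37 → 18×37, cost 18·33·37 = 21978; cumulative 36828; (M2·((M3·M4)·M5)): 17×18 by 18×37 → 17×37, cost 17·18·37 = 11322; cumulative 48150; (M1·(M2·((M3·M4)·M5))): 11×17 by 17×37 → 11×37, cost 11·17·37 = 6919; cumulative 55069. Total 55069.
Difference: |47520 − 55069| = 7549.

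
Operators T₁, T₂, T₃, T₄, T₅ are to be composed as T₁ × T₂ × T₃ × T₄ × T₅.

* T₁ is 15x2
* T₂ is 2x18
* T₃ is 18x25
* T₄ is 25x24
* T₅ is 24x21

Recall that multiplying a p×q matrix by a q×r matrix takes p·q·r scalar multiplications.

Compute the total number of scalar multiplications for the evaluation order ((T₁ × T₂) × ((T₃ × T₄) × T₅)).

26082

(T₁ × T₂): 15×2 by 2×18 → 15×18, cost 15·2·18 = 540
(T₃ × T₄): 18×25 by 25×24 → 18×24, cost 18·25·24 = 10800
((T₃ × T₄) × T₅): 18×24 by 24×21 → 18×21, cost 18·24·21 = 9072; cumulative 19872
((T₁ × T₂) × ((T₃ × T₄) × T₅)): 15×18 by 18×21 → 15×21, cost 15·18·21 = 5670; cumulative 26082
Total: 26082 scalar multiplications.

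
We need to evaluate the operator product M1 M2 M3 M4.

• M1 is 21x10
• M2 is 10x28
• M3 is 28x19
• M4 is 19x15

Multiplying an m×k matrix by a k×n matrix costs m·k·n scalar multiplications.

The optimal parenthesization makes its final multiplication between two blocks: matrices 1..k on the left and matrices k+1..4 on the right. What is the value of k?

1

Adjacent pairs: M1M2 = 21·10·28 = 5880; M2M3 = 10·28·19 = 5320; M3M4 = 28·19·15 = 7980.
Length 3: M1..M3: k=1: 0+5320+21·10·19=9310; k=2: 5880+0+21·28·19=17052 → min 9310 | M2..M4: k=2: 0+7980+10·28·15=12180; k=3: 5320+0+10·19·15=8170 → min 8170.
Top-level splits: k=1: (M1..M1)·(M2..M4) → 0+8170+21·10·15 = 11320; k=2: (M1..M2)·(M3..M4) → 5880+7980+21·28·15 = 22680; k=3: (M1..M3)·(M4..M4) → 9310+0+21·19·15 = 15295.
Best split is after M1, i.e. k = 1.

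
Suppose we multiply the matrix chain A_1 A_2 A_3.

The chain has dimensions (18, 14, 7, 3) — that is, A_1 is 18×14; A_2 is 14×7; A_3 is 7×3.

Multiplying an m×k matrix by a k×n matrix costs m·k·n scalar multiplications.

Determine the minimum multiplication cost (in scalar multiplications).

Order (A_1 (A_2 A_3)): (A_2 A_3): 14×7 by 7×3 → 14×3, cost 14·7·3 = 294; (A_1 (A_2 A_3)): 18×14 by 14×3 → 18×3, cost 18·14·3 = 756; cumulative 1050. Total 1050.
Order ((A_1 A_2) A_3): (A_1 A_2): 18×14 by 14×7 → 18×7, cost 18·14·7 = 1764; ((A_1 A_2) A_3): 18×7 by 7×3 → 18×3, cost 18·7·3 = 378; cumulative 2142. Total 2142.
Minimum: 1050.

1050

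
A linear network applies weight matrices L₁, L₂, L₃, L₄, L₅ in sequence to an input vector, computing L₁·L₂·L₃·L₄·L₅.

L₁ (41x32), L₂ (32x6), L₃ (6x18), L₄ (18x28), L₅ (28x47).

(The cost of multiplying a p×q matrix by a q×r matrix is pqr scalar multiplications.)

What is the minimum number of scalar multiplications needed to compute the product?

Adjacent pairs: L₁L₂ = 41·32·6 = 7872; L₂L₃ = 32·6·18 = 3456; L₃L₄ = 6·18·28 = 3024; L₄L₅ = 18·28·47 = 23688.
Length 3: L₁..L₃: k=1: 0+3456+41·32·18=27072; k=2: 7872+0+41·6·18=12300 → min 12300 | L₂..L₄: k=2: 0+3024+32·6·28=8400; k=3: 3456+0+32·18·28=19584 → min 8400 | L₃..L₅: k=3: 0+23688+6·18·47=28764; k=4: 3024+0+6·28·47=10920 → min 10920.
Length 4: L₁..L₄: k=1: 0+8400+41·32·28=45136; k=2: 7872+3024+41·6·28=17784; k=3: 12300+0+41·18·28=32964 → min 17784 | L₂..L₅: k=2: 0+10920+32·6·47=19944; k=3: 3456+23688+32·18·47=54216; k=4: 8400+0+32·28·47=50512 → min 19944.
Length 5: L₁..L₅: k=1: 0+19944+41·32·47=81608; k=2: 7872+10920+41·6·47=30354; k=3: 12300+23688+41·18·47=70674; k=4: 17784+0+41·28·47=71740 → min 30354.
Optimal order: ((L₁·L₂)·((L₃·L₄)·L₅)) with cost 30354.

30354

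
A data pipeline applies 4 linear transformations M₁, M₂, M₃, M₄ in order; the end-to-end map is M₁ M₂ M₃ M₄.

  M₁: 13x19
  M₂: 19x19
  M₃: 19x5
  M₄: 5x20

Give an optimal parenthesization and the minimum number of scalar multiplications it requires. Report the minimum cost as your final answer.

Adjacent pairs: M₁M₂ = 13·19·19 = 4693; M₂M₃ = 19·19·5 = 1805; M₃M₄ = 19·5·20 = 1900.
Length 3: M₁..M₃: k=1: 0+1805+13·19·5=3040; k=2: 4693+0+13·19·5=5928 → min 3040 | M₂..M₄: k=2: 0+1900+19·19·20=9120; k=3: 1805+0+19·5·20=3705 → min 3705.
Length 4: M₁..M₄: k=1: 0+3705+13·19·20=8645; k=2: 4693+1900+13·19·20=11533; k=3: 3040+0+13·5·20=4340 → min 4340.
Optimal parenthesization: ((M₁ (M₂ M₃)) M₄) with cost 4340.

4340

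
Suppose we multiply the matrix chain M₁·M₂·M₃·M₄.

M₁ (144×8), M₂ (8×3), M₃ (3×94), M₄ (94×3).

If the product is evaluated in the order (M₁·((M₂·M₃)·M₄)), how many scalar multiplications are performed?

(M₂·M₃): 8×3 by 3×94 → 8×94, cost 8·3·94 = 2256
((M₂·M₃)·M₄): 8×94 by 94×3 → 8×3, cost 8·94·3 = 2256; cumulative 4512
(M₁·((M₂·M₃)·M₄)): 144×8 by 8×3 → 144×3, cost 144·8·3 = 3456; cumulative 7968
Total: 7968 scalar multiplications.

7968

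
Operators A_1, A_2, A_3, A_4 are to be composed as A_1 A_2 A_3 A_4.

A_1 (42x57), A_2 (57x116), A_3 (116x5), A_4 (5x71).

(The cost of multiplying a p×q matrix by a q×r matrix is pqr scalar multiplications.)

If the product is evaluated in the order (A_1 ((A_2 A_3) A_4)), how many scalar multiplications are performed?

223269

(A_2 A_3): 57×116 by 116×5 → 57×5, cost 57·116·5 = 33060
((A_2 A_3) A_4): 57×5 by 5×71 → 57×71, cost 57·5·71 = 20235; cumulative 53295
(A_1 ((A_2 A_3) A_4)): 42×57 by 57×71 → 42×71, cost 42·57·71 = 169974; cumulative 223269
Total: 223269 scalar multiplications.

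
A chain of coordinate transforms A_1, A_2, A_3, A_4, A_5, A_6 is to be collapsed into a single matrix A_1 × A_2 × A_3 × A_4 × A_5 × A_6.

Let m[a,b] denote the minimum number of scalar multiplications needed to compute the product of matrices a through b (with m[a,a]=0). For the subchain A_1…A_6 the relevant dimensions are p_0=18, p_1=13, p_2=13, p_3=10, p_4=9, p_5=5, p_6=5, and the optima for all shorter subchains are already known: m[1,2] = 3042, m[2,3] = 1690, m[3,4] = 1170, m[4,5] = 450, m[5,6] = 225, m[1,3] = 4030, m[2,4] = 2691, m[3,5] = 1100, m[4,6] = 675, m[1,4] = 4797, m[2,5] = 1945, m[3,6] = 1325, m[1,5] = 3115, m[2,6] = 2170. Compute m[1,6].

m[1,6] = min over k∈[1,5] of m[1,k]+m[k+1,6]+p_{0}·p_k·p_{6}.
k=1: 0 + 2170 + 18·13·5 = 3340; k=2: 3042 + 1325 + 18·13·5 = 5537; k=3: 4030 + 675 + 18·10·5 = 5605; k=4: 4797 + 225 + 18·9·5 = 5832; k=5: 3115 + 0 + 18·5·5 = 3565.
Minimum: 3340 at k=1.

3340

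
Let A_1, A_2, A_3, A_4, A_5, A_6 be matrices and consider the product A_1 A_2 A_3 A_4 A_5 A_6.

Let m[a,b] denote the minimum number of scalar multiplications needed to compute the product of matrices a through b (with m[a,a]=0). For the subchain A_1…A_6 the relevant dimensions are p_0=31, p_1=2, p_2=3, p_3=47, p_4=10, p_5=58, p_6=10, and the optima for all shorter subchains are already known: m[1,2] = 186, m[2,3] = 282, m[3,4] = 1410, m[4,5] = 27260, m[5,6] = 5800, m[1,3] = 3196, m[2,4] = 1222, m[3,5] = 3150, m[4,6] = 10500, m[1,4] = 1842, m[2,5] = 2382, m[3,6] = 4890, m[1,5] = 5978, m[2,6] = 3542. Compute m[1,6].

4162

m[1,6] = min over k∈[1,5] of m[1,k]+m[k+1,6]+p_{0}·p_k·p_{6}.
k=1: 0 + 3542 + 31·2·10 = 4162; k=2: 186 + 4890 + 31·3·10 = 6006; k=3: 3196 + 10500 + 31·47·10 = 28266; k=4: 1842 + 5800 + 31·10·10 = 10742; k=5: 5978 + 0 + 31·58·10 = 23958.
Minimum: 4162 at k=1.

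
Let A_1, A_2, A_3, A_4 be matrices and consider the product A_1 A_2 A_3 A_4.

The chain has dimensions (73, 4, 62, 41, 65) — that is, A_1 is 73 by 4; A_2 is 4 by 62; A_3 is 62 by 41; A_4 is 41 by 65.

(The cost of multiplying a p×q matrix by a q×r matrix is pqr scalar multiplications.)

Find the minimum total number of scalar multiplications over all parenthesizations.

39808

Adjacent pairs: A_1A_2 = 73·4·62 = 18104; A_2A_3 = 4·62·41 = 10168; A_3A_4 = 62·41·65 = 165230.
Length 3: A_1..A_3: k=1: 0+10168+73·4·41=22140; k=2: 18104+0+73·62·41=203670 → min 22140 | A_2..A_4: k=2: 0+165230+4·62·65=181350; k=3: 10168+0+4·41·65=20828 → min 20828.
Length 4: A_1..A_4: k=1: 0+20828+73·4·65=39808; k=2: 18104+165230+73·62·65=477524; k=3: 22140+0+73·41·65=216685 → min 39808.
Optimal order: (A_1 ((A_2 A_3) A_4)) with cost 39808.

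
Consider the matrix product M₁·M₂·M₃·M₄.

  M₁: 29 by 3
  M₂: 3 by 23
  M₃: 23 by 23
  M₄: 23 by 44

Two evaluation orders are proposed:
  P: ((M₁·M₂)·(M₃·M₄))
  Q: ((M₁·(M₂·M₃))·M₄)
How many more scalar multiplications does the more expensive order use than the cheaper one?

Order P = ((M₁·M₂)·(M₃·M₄)): (M₁·M₂): 29×3 by 3×23 → 29×23, cost 29·3·23 = 2001; (M₃·M₄): 23×23 by 23×44 → 23×44, cost 23·23·44 = 23276; ((M₁·M₂)·(M₃·M₄)): 29×23 by 23×44 → 29×44, cost 29·23·44 = 29348; cumulative 54625. Total 54625.
Order Q = ((M₁·(M₂·M₃))·M₄): (M₂·M₃): 3×23 by 23×23 → 3×23, cost 3·23·23 = 1587; (M₁·(M₂·M₃)): 29×3 by 3×23 → 29×23, cost 29·3·23 = 2001; cumulative 3588; ((M₁·(M₂·M₃))·M₄): 29×23 by 23×44 → 29×44, cost 29·23·44 = 29348; cumulative 32936. Total 32936.
Difference: |54625 − 32936| = 21689.

21689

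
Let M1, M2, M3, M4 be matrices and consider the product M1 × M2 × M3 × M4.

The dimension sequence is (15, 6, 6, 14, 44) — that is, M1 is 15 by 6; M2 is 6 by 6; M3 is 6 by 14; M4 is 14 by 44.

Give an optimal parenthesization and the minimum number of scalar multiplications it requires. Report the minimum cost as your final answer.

8160

Adjacent pairs: M1M2 = 15·6·6 = 540; M2M3 = 6·6·14 = 504; M3M4 = 6·14·44 = 3696.
Length 3: M1..M3: k=1: 0+504+15·6·14=1764; k=2: 540+0+15·6·14=1800 → min 1764 | M2..M4: k=2: 0+3696+6·6·44=5280; k=3: 504+0+6·14·44=4200 → min 4200.
Length 4: M1..M4: k=1: 0+4200+15·6·44=8160; k=2: 540+3696+15·6·44=8196; k=3: 1764+0+15·14·44=11004 → min 8160.
Optimal parenthesization: (M1 × ((M2 × M3) × M4)) with cost 8160.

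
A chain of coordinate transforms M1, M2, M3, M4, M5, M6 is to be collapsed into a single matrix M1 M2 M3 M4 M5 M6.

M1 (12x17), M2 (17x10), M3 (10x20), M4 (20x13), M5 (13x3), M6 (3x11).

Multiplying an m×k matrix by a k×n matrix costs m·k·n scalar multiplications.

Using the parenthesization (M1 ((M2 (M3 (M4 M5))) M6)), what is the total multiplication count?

(M4 M5): 20×13 by 13×3 → 20×3, cost 20·13·3 = 780
(M3 (M4 M5)): 10×20 by 20×3 → 10×3, cost 10·20·3 = 600; cumulative 1380
(M2 (M3 (M4 M5))): 17×10 by 10×3 → 17×3, cost 17·10·3 = 510; cumulative 1890
((M2 (M3 (M4 M5))) M6): 17×3 by 3×11 → 17×11, cost 17·3·11 = 561; cumulative 2451
(M1 ((M2 (M3 (M4 M5))) M6)): 12×17 by 17×11 → 12×11, cost 12·17·11 = 2244; cumulative 4695
Total: 4695 scalar multiplications.

4695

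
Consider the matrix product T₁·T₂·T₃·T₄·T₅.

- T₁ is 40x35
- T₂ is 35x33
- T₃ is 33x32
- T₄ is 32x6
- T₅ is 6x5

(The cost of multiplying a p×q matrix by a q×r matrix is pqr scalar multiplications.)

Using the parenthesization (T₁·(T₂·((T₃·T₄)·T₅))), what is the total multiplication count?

(T₃·T₄): 33×32 by 32×6 → 33×6, cost 33·32·6 = 6336
((T₃·T₄)·T₅): 33×6 by 6×5 → 33×5, cost 33·6·5 = 990; cumulative 7326
(T₂·((T₃·T₄)·T₅)): 35×33 by 33×5 → 35×5, cost 35·33·5 = 5775; cumulative 13101
(T₁·(T₂·((T₃·T₄)·T₅))): 40×35 by 35×5 → 40×5, cost 40·35·5 = 7000; cumulative 20101
Total: 20101 scalar multiplications.

20101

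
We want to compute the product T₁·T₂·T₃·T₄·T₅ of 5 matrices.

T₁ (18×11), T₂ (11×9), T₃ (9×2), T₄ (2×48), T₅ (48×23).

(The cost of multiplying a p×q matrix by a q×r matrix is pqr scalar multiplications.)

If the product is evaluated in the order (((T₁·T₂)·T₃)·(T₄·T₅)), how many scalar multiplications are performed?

(T₁·T₂): 18×11 by 11×9 → 18×9, cost 18·11·9 = 1782
((T₁·T₂)·T₃): 18×9 by 9×2 → 18×2, cost 18·9·2 = 324; cumulative 2106
(T₄·T₅): 2×48 by 48×23 → 2×23, cost 2·48·23 = 2208
(((T₁·T₂)·T₃)·(T₄·T₅)): 18×2 by 2×23 → 18×23, cost 18·2·23 = 828; cumulative 5142
Total: 5142 scalar multiplications.

5142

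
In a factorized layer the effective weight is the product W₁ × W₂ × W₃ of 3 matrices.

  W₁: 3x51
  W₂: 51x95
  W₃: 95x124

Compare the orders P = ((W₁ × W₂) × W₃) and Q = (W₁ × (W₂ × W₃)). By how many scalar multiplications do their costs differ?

Order P = ((W₁ × W₂) × W₃): (W₁ × W₂): 3×51 by 51×95 → 3×95, cost 3·51·95 = 14535; ((W₁ × W₂) × W₃): 3×95 by 95×124 → 3×124, cost 3·95·124 = 35340; cumulative 49875. Total 49875.
Order Q = (W₁ × (W₂ × W₃)): (W₂ × W₃): 51×95 by 95×124 → 51×124, cost 51·95·124 = 600780; (W₁ × (W₂ × W₃)): 3×51 by 51×124 → 3×124, cost 3·51·124 = 18972; cumulative 619752. Total 619752.
Difference: |49875 − 619752| = 569877.

569877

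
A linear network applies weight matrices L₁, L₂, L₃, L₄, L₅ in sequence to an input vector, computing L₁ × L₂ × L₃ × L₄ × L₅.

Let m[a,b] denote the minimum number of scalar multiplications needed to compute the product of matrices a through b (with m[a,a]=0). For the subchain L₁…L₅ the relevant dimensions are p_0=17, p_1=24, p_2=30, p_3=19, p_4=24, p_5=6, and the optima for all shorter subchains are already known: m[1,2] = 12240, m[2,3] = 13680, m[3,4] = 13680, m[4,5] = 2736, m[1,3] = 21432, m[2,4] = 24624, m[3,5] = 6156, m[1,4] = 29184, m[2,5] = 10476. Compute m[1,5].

m[1,5] = min over k∈[1,4] of m[1,k]+m[k+1,5]+p_{0}·p_k·p_{5}.
k=1: 0 + 10476 + 17·24·6 = 12924; k=2: 12240 + 6156 + 17·30·6 = 21456; k=3: 21432 + 2736 + 17·19·6 = 26106; k=4: 29184 + 0 + 17·24·6 = 31632.
Minimum: 12924 at k=1.

12924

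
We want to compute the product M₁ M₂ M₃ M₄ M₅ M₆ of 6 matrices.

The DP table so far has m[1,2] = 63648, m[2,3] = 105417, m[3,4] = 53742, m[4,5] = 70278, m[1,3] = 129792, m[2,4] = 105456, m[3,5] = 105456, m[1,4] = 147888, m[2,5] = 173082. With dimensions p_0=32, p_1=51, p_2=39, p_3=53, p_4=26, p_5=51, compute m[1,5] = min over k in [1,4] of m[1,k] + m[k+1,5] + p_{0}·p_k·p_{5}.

190320

m[1,5] = min over k∈[1,4] of m[1,k]+m[k+1,5]+p_{0}·p_k·p_{5}.
k=1: 0 + 173082 + 32·51·51 = 256314; k=2: 63648 + 105456 + 32·39·51 = 232752; k=3: 129792 + 70278 + 32·53·51 = 286566; k=4: 147888 + 0 + 32·26·51 = 190320.
Minimum: 190320 at k=4.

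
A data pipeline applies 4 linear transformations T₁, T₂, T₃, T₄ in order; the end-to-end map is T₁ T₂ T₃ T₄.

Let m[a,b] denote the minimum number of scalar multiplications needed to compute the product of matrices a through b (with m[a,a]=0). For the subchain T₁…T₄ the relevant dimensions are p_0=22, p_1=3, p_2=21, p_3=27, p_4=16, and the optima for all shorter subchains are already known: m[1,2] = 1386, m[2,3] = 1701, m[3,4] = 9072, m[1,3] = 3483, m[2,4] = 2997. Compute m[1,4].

4053

m[1,4] = min over k∈[1,3] of m[1,k]+m[k+1,4]+p_{0}·p_k·p_{4}.
k=1: 0 + 2997 + 22·3·16 = 4053; k=2: 1386 + 9072 + 22·21·16 = 17850; k=3: 3483 + 0 + 22·27·16 = 12987.
Minimum: 4053 at k=1.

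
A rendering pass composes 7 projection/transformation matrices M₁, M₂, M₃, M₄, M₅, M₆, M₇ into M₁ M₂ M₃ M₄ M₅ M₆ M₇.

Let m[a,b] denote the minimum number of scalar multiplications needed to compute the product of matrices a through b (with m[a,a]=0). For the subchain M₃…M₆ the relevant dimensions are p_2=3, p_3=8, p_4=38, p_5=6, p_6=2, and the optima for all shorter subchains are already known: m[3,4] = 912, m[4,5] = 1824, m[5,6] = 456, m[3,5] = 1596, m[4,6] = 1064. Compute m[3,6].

m[3,6] = min over k∈[3,5] of m[3,k]+m[k+1,6]+p_{2}·p_k·p_{6}.
k=3: 0 + 1064 + 3·8·2 = 1112; k=4: 912 + 456 + 3·38·2 = 1596; k=5: 1596 + 0 + 3·6·2 = 1632.
Minimum: 1112 at k=3.

1112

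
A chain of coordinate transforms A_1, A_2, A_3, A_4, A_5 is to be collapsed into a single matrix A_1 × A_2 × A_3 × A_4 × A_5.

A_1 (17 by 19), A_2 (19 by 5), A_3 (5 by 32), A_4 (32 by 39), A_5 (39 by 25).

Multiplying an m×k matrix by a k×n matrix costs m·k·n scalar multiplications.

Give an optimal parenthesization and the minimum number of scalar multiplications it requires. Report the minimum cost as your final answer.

14855

Adjacent pairs: A_1A_2 = 17·19·5 = 1615; A_2A_3 = 19·5·32 = 3040; A_3A_4 = 5·32·39 = 6240; A_4A_5 = 32·39·25 = 31200.
Length 3: A_1..A_3: k=1: 0+3040+17·19·32=13376; k=2: 1615+0+17·5·32=4335 → min 4335 | A_2..A_4: k=2: 0+6240+19·5·39=9945; k=3: 3040+0+19·32·39=26752 → min 9945 | A_3..A_5: k=3: 0+31200+5·32·25=35200; k=4: 6240+0+5·39·25=11115 → min 11115.
Length 4: A_1..A_4: k=1: 0+9945+17·19·39=22542; k=2: 1615+6240+17·5·39=11170; k=3: 4335+0+17·32·39=25551 → min 11170 | A_2..A_5: k=2: 0+11115+19·5·25=13490; k=3: 3040+31200+19·32·25=49440; k=4: 9945+0+19·39·25=28470 → min 13490.
Length 5: A_1..A_5: k=1: 0+13490+17·19·25=21565; k=2: 1615+11115+17·5·25=14855; k=3: 4335+31200+17·32·25=49135; k=4: 11170+0+17·39·25=27745 → min 14855.
Optimal parenthesization: ((A_1 × A_2) × ((A_3 × A_4) × A_5)) with cost 14855.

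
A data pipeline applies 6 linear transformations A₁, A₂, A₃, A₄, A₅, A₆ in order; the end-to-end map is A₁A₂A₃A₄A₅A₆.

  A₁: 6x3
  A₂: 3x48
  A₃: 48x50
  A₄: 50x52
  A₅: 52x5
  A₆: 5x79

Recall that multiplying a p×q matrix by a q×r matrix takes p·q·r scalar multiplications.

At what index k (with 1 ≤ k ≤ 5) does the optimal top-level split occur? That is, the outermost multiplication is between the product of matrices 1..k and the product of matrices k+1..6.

Adjacent pairs: A₁A₂ = 6·3·48 = 864; A₂A₃ = 3·48·50 = 7200; A₃A₄ = 48·50·52 = 124800; A₄A₅ = 50·52·5 = 13000; A₅A₆ = 52·5·79 = 20540.
Length 3: A₁..A₃: k=1: 0+7200+6·3·50=8100; k=2: 864+0+6·48·50=15264 → min 8100 | A₂..A₄: k=2: 0+124800+3·48·52=132288; k=3: 7200+0+3·50·52=15000 → min 15000 | A₃..A₅: k=3: 0+13000+48·50·5=25000; k=4: 124800+0+48·52·5=137280 → min 25000 | A₄..A₆: k=4: 0+20540+50·52·79=225940; k=5: 13000+0+50·5·79=32750 → min 32750.
Length 4: A₁..A₄: k=1: 0+15000+6·3·52=15936; k=2: 864+124800+6·48·52=140640; k=3: 8100+0+6·50·52=23700 → min 15936 | A₂..A₅: k=2: 0+25000+3·48·5=25720; k=3: 7200+13000+3·50·5=20950; k=4: 15000+0+3·52·5=15780 → min 15780 | A₃..A₆: k=3: 0+32750+48·50·79=222350; k=4: 124800+20540+48·52·79=342524; k=5: 25000+0+48·5·79=43960 → min 43960.
Length 5: A₁..A₅: k=1: 0+15780+6·3·5=15870; k=2: 864+25000+6·48·5=27304; k=3: 8100+13000+6·50·5=22600; k=4: 15936+0+6·52·5=17496 → min 15870 | A₂..A₆: k=2: 0+43960+3·48·79=55336; k=3: 7200+32750+3·50·79=51800; k=4: 15000+20540+3·52·79=47864; k=5: 15780+0+3·5·79=16965 → min 16965.
Top-level splits: k=1: (A₁..A₁)·(A₂..A₆) → 0+16965+6·3·79 = 18387; k=2: (A₁..A₂)·(A₃..A₆) → 864+43960+6·48·79 = 67576; k=3: (A₁..A₃)·(A₄..A₆) → 8100+32750+6·50·79 = 64550; k=4: (A₁..A₄)·(A₅..A₆) → 15936+20540+6·52·79 = 61124; k=5: (A₁..A₅)·(A₆..A₆) → 15870+0+6·5·79 = 18240.
Best split is after A₅, i.e. k = 5.

5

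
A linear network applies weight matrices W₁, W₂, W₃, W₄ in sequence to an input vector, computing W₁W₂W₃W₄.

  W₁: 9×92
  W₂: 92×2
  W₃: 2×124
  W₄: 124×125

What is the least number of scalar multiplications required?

34906

Adjacent pairs: W₁W₂ = 9·92·2 = 1656; W₂W₃ = 92·2·124 = 22816; W₃W₄ = 2·124·125 = 31000.
Length 3: W₁..W₃: k=1: 0+22816+9·92·124=125488; k=2: 1656+0+9·2·124=3888 → min 3888 | W₂..W₄: k=2: 0+31000+92·2·125=54000; k=3: 22816+0+92·124·125=1448816 → min 54000.
Length 4: W₁..W₄: k=1: 0+54000+9·92·125=157500; k=2: 1656+31000+9·2·125=34906; k=3: 3888+0+9·124·125=143388 → min 34906.
Optimal order: ((W₁W₂)(W₃W₄)) with cost 34906.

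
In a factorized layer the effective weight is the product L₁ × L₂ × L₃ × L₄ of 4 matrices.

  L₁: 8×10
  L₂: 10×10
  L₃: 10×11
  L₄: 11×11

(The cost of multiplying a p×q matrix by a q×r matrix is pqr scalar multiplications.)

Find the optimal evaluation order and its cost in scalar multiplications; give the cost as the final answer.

Adjacent pairs: L₁L₂ = 8·10·10 = 800; L₂L₃ = 10·10·11 = 1100; L₃L₄ = 10·11·11 = 1210.
Length 3: L₁..L₃: k=1: 0+1100+8·10·11=1980; k=2: 800+0+8·10·11=1680 → min 1680 | L₂..L₄: k=2: 0+1210+10·10·11=2310; k=3: 1100+0+10·11·11=2310 → min 2310.
Length 4: L₁..L₄: k=1: 0+2310+8·10·11=3190; k=2: 800+1210+8·10·11=2890; k=3: 1680+0+8·11·11=2648 → min 2648.
Optimal parenthesization: (((L₁ × L₂) × L₃) × L₄) with cost 2648.

2648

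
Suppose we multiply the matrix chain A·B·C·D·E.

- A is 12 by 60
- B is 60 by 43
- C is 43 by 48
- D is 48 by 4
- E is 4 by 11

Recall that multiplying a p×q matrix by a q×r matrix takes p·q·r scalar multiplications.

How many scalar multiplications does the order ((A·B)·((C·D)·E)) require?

(A·B): 12×60 by 60×43 → 12×43, cost 12·60·43 = 30960
(C·D): 43×48 by 48×4 → 43×4, cost 43·48·4 = 8256
((C·D)·E): 43×4 by 4×11 → 43×11, cost 43·4·11 = 1892; cumulative 10148
((A·B)·((C·D)·E)): 12×43 by 43×11 → 12×11, cost 12·43·11 = 5676; cumulative 46784
Total: 46784 scalar multiplications.

46784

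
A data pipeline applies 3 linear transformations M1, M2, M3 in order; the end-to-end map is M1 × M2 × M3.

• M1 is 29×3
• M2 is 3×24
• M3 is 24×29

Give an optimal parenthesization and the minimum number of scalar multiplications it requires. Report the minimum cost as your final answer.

4611

(M1 × (M2 × M3)): cost 4611.
((M1 × M2) × M3): cost 22272.
Optimal: (M1 × (M2 × M3)) with cost 4611.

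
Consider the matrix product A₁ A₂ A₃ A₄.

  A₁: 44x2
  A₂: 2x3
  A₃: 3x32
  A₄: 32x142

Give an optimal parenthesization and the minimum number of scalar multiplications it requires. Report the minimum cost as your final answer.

Adjacent pairs: A₁A₂ = 44·2·3 = 264; A₂A₃ = 2·3·32 = 192; A₃A₄ = 3·32·142 = 13632.
Length 3: A₁..A₃: k=1: 0+192+44·2·32=3008; k=2: 264+0+44·3·32=4488 → min 3008 | A₂..A₄: k=2: 0+13632+2·3·142=14484; k=3: 192+0+2·32·142=9280 → min 9280.
Length 4: A₁..A₄: k=1: 0+9280+44·2·142=21776; k=2: 264+13632+44·3·142=32640; k=3: 3008+0+44·32·142=202944 → min 21776.
Optimal parenthesization: (A₁ ((A₂ A₃) A₄)) with cost 21776.

21776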